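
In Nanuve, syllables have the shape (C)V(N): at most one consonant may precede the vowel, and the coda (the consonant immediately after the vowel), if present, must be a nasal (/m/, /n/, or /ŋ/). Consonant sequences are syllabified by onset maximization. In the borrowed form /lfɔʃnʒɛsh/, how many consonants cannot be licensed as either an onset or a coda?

5

Syllabifying with onset maximization leaves /l/, /ʃ/, /n/, /s/, /h/ stranded (only a nasal (/m/, /n/, or /ŋ/) is licensed in coda position; onsets are limited to one consonant).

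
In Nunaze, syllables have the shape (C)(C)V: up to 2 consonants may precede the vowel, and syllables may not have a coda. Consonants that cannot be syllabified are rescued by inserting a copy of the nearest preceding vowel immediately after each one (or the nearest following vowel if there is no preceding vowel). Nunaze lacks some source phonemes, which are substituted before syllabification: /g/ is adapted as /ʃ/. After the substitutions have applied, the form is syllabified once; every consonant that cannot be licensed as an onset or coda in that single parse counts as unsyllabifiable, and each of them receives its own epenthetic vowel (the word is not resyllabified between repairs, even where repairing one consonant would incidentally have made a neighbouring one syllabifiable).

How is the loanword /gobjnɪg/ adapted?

ʃobojnɪʃɪ

Substitution: /g/ → /ʃ/, giving /ʃobjnɪʃ/.
The consonants /b/, /ʃ/ cannot be parsed into a legal (C)(C)V syllable (no codas are permitted; onsets may contain at most 2 consonants).
Inserting the epenthetic vowel yields /b/ → /bo/, /ʃ/ → /ʃɪ/.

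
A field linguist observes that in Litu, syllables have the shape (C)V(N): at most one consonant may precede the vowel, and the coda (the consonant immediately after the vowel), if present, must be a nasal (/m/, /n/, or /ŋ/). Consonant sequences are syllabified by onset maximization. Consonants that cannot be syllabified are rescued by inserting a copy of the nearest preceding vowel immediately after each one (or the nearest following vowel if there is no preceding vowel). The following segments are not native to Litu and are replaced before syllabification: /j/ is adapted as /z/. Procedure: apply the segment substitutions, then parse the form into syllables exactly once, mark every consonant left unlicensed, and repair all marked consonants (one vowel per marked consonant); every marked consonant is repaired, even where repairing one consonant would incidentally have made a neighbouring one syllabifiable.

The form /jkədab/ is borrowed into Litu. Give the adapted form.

Substitution: /j/ → /z/, giving /zkədab/.
The consonants /z/, /b/ cannot be parsed into a legal (C)V(N) syllable (only a nasal (/m/, /n/, or /ŋ/) is licensed in coda position; onsets are limited to one consonant).
Epenthesis after each stranded consonant: /z/ → /zə/, /b/ → /ba/.

zəkədaba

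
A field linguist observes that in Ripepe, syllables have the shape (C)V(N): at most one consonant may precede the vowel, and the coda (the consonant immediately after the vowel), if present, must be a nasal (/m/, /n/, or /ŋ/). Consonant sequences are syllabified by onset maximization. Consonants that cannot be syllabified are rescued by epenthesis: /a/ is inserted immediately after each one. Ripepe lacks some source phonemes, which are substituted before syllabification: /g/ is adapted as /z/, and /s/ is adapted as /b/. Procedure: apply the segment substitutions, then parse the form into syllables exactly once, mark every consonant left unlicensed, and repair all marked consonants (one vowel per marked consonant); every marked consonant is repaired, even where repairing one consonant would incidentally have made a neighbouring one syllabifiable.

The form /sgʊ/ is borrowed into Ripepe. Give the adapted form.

bazʊ

Substitution: /s/ → /b/, /g/ → /z/, giving /bzʊ/.
Syllabifying with onset maximization leaves /b/ stranded (only a nasal (/m/, /n/, or /ŋ/) is licensed in coda position; onsets are limited to one consonant).
Epenthesis after each stranded consonant: /b/ → /ba/.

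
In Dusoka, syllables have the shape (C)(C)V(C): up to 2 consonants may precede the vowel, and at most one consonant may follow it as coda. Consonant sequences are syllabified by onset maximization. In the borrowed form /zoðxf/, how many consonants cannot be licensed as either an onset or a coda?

Under (C)(C)V(C), the unsyllabifiable consonants are /x/, /f/ (at most one coda consonant is licensed; onsets may contain at most 2 consonants).

2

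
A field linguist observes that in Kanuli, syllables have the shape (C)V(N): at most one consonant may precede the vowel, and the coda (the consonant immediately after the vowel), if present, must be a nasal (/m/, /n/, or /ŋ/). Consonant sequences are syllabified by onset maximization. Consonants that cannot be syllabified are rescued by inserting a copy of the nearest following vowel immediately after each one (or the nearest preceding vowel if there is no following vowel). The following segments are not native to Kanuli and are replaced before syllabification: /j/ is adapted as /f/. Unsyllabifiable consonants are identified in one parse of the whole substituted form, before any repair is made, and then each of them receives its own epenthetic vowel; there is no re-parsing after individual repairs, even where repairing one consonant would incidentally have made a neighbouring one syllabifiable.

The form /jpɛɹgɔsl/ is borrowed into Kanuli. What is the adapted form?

fɛpɛɹɔgɔsɔlɔ

Substitution: /j/ → /f/, giving /fpɛɹgɔsl/.
Under (C)V(N), the unsyllabifiable consonants are /f/, /ɹ/, /s/, /l/ (only a nasal (/m/, /n/, or /ŋ/) is licensed in coda position; onsets are limited to one consonant).
Inserting the epenthetic vowel yields /f/ → /fɛ/, /ɹ/ → /ɹɔ/, /s/ → /sɔ/, /l/ → /lɔ/.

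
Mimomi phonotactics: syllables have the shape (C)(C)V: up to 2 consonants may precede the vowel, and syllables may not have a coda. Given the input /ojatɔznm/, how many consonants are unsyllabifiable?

Under (C)(C)V, the unsyllabifiable consonants are /z/, /n/, /m/ (no codas are permitted; onsets may contain at most 2 consonants).

3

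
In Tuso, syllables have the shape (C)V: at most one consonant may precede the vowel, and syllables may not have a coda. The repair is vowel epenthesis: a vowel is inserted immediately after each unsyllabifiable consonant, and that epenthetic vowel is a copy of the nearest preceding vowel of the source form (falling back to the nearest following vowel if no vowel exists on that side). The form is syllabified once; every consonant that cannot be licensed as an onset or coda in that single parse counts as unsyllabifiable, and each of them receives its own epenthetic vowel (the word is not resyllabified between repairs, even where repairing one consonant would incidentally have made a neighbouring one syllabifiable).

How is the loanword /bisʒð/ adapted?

bisiʒiði

Under (C)V, the unsyllabifiable consonants are /s/, /ʒ/, /ð/ (no codas are permitted; onsets are limited to one consonant).
Epenthesis after each stranded consonant: /s/ → /si/, /ʒ/ → /ʒi/, /ð/ → /ði/.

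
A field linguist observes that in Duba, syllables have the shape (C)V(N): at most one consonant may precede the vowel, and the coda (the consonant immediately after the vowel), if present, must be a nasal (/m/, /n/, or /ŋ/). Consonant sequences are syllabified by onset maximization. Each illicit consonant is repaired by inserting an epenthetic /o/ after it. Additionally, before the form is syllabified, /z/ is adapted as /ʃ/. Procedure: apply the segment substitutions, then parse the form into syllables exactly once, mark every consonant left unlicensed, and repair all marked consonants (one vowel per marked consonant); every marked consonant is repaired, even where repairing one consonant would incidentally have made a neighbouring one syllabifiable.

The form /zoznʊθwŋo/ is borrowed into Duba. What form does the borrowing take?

Substitution: /z/ → /ʃ/, giving /ʃoʃnʊθwŋo/.
The consonants /ʃ/, /θ/, /w/ cannot be parsed into a legal (C)V(N) syllable (only a nasal (/m/, /n/, or /ŋ/) is licensed in coda position; onsets are limited to one consonant).
Epenthesis after each stranded consonant: /ʃ/ → /ʃo/, /θ/ → /θo/, /w/ → /wo/.

ʃoʃonʊθowoŋo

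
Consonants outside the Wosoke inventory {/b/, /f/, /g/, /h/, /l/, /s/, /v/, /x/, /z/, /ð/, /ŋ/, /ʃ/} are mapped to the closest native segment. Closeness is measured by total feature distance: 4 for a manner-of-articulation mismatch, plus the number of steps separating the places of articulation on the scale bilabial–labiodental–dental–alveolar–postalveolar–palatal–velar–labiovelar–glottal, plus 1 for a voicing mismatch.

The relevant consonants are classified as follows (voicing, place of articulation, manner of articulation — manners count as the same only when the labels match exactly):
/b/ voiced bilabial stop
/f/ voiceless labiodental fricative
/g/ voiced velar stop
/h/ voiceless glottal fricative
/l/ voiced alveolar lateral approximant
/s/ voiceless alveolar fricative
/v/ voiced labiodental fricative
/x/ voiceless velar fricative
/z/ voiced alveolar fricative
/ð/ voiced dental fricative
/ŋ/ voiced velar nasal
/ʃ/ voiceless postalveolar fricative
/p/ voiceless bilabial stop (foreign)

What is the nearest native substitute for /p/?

b

/b/ is closest: same manner (stop), place distance 0 (bilabial→bilabial), voicing differs (+1); total 1. Next closest is /f/ at distance 5.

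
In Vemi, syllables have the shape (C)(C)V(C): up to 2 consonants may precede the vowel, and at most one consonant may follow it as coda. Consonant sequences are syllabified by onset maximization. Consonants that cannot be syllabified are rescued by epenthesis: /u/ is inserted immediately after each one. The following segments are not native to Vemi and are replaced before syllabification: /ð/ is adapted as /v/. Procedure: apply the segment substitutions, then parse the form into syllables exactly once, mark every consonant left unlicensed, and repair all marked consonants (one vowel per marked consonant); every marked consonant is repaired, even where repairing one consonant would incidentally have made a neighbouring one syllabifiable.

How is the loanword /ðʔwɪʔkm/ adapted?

Substitution: /ð/ → /v/, giving /vʔwɪʔkm/.
The consonants /v/, /k/, /m/ cannot be parsed into a legal (C)(C)V(C) syllable (at most one coda consonant is licensed; onsets may contain at most 2 consonants).
Each unlicensed consonant becomes the onset of a new syllable: /v/ → /vu/, /k/ → /ku/, /m/ → /mu/.

vuʔwɪʔkumu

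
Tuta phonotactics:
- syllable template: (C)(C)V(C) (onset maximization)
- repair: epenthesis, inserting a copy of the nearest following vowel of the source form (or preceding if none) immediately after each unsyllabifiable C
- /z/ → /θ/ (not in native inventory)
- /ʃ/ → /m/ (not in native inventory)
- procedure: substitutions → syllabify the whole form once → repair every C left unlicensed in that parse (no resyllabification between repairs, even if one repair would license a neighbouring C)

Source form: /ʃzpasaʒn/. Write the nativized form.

Substitution: /ʃ/ → /m/, /z/ → /θ/, giving /mθpasaʒn/.
Syllabifying with onset maximization leaves /m/, /n/ stranded (at most one coda consonant is licensed; onsets may contain at most 2 consonants).
Inserting the epenthetic vowel yields /m/ → /ma/, /n/ → /na/.

maθpasaʒna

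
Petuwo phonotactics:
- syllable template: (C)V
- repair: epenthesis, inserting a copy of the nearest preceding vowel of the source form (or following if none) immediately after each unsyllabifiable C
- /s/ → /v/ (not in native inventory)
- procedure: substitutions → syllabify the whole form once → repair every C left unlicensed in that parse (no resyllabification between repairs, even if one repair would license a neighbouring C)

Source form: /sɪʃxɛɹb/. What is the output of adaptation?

vɪʃɪxɛɹɛbɛ

Substitution: /s/ → /v/, giving /vɪʃxɛɹb/.
Under (C)V, the unsyllabifiable consonants are /ʃ/, /ɹ/, /b/ (no codas are permitted; onsets are limited to one consonant).
Epenthesis after each stranded consonant: /ʃ/ → /ʃɪ/, /ɹ/ → /ɹɛ/, /b/ → /bɛ/.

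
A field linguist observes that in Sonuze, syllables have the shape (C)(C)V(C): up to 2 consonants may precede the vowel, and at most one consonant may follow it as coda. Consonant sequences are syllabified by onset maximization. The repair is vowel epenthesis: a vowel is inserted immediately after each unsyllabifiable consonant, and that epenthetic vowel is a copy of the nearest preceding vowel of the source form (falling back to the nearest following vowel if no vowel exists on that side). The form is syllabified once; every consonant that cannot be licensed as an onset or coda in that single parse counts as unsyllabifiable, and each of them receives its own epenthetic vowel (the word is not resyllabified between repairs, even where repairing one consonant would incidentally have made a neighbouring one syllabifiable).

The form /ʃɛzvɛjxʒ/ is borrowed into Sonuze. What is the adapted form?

The consonants /x/, /ʒ/ cannot be parsed into a legal (C)(C)V(C) syllable (at most one coda consonant is licensed; onsets may contain at most 2 consonants).
Inserting the epenthetic vowel yields /x/ → /xɛ/, /ʒ/ → /ʒɛ/.

ʃɛzvɛjxɛʒɛ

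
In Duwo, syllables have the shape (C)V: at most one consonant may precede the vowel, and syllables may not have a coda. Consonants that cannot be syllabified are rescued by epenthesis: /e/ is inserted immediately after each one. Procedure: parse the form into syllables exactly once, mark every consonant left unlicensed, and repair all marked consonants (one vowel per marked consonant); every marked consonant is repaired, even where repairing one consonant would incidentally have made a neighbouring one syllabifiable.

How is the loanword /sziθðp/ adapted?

Under (C)V, the unsyllabifiable consonants are /s/, /θ/, /ð/, /p/ (no codas are permitted; onsets are limited to one consonant).
Inserting the epenthetic vowel yields /s/ → /se/, /θ/ → /θe/, /ð/ → /ðe/, /p/ → /pe/.

seziθeðepe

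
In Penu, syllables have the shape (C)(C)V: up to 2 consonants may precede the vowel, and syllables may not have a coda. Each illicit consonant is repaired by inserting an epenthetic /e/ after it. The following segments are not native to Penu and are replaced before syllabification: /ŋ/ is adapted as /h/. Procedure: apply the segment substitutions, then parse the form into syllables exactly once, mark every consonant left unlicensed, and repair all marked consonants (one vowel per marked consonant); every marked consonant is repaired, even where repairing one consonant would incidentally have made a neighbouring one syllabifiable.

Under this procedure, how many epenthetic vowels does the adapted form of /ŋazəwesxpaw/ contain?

2

After substitution the input is /hazəwesxpaw/.
The unsyllabifiable consonants are /s/, /w/; each receives one epenthetic vowel.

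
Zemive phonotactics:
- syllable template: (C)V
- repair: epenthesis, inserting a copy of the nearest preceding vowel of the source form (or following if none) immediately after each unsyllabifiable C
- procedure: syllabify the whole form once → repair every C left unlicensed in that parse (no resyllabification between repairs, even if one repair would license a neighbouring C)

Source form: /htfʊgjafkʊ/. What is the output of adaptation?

hʊtʊfʊgʊjafakʊ

Under (C)V, the unsyllabifiable consonants are /h/, /t/, /g/, /f/ (no codas are permitted; onsets are limited to one consonant).
Epenthesis after each stranded consonant: /h/ → /hʊ/, /t/ → /tʊ/, /g/ → /gʊ/, /f/ → /fa/.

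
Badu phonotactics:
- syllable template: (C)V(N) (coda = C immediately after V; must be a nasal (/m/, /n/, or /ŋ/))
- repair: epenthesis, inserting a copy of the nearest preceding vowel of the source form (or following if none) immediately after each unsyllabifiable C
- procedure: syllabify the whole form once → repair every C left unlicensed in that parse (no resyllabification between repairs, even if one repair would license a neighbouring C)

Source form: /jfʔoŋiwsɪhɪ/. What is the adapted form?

jofoʔoŋiwisɪhɪ

The consonants /j/, /f/, /w/ cannot be parsed into a legal (C)V(N) syllable (only a nasal (/m/, /n/, or /ŋ/) is licensed in coda position; onsets are limited to one consonant).
Inserting the epenthetic vowel yields /j/ → /jo/, /f/ → /fo/, /w/ → /wi/.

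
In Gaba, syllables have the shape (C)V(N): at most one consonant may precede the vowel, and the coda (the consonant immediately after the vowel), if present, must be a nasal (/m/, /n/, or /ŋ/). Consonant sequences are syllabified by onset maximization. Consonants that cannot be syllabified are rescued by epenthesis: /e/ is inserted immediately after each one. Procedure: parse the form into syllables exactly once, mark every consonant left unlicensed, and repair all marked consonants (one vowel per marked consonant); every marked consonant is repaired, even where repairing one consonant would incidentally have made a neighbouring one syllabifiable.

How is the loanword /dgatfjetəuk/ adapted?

degatefejetəuke

Syllabifying with onset maximization leaves /d/, /t/, /f/, /k/ stranded (only a nasal (/m/, /n/, or /ŋ/) is licensed in coda position; onsets are limited to one consonant).
Each unlicensed consonant becomes the onset of a new syllable: /d/ → /de/, /t/ → /te/, /f/ → /fe/, /k/ → /ke/.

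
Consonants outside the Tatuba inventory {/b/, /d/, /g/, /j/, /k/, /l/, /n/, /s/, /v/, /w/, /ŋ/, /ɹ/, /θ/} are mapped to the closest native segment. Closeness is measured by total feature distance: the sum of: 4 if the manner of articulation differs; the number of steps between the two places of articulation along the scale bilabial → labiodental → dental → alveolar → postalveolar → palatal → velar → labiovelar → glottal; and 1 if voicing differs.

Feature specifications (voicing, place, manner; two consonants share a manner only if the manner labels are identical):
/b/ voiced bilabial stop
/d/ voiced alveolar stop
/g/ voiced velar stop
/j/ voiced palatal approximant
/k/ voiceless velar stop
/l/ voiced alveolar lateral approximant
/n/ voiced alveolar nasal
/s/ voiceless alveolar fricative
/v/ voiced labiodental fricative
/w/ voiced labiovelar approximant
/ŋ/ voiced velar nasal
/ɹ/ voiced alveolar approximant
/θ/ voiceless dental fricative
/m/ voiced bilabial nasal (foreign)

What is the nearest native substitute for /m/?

n

/n/ is closest: same manner (nasal), place distance 3 (bilabial→alveolar), same voicing; total 3. Next closest is /b/ at distance 4.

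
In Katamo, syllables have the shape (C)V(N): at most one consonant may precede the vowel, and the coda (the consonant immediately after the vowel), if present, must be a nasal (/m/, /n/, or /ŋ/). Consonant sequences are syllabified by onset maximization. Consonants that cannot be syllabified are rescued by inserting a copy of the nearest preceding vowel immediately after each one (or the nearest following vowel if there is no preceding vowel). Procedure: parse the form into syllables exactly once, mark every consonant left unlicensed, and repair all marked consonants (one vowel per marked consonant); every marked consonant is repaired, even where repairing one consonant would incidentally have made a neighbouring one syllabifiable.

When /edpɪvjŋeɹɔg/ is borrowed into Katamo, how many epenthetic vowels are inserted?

The unsyllabifiable consonants are /d/, /v/, /j/, /g/; each receives one epenthetic vowel.

4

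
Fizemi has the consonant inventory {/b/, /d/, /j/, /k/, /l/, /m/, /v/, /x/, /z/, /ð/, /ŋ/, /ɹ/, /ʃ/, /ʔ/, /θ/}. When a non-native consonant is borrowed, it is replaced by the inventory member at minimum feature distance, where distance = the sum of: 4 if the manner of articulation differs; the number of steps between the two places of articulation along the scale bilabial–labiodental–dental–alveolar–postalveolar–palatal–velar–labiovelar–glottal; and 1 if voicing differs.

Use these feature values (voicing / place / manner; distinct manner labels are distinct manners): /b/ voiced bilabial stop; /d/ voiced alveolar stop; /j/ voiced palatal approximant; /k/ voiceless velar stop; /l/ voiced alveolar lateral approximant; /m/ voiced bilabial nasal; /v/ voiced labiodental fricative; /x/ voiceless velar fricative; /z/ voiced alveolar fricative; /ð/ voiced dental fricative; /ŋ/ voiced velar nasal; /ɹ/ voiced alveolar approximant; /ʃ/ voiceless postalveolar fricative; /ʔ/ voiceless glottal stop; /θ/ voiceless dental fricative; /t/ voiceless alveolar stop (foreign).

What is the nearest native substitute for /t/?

d

/d/ is closest: same manner (stop), place distance 0 (alveolar→alveolar), voicing differs (+1); total 1. Next closest is /k/ at distance 3.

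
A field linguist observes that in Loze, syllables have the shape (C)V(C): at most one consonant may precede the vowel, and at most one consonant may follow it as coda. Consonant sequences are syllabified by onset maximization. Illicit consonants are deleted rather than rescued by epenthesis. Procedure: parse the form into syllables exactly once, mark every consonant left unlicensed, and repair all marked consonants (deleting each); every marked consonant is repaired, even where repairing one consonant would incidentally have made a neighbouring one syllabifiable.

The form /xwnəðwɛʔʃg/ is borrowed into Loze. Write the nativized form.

nəðwɛʔ

Under (C)V(C), the unsyllabifiable consonants are /x/, /w/, /ʃ/, /g/ (at most one coda consonant is licensed; onsets are limited to one consonant).
Deletion applies to /x/, /w/, /ʃ/, /g/.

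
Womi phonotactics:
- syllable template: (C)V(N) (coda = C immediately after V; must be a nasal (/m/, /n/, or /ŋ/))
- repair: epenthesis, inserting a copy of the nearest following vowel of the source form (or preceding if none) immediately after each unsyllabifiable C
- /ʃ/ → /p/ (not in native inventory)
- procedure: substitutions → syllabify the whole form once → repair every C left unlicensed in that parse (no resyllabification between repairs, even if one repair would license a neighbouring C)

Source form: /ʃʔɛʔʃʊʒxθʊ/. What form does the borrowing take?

Substitution: /ʃ/ → /p/, giving /pʔɛʔpʊʒxθʊ/.
Syllabifying with onset maximization leaves /p/, /ʔ/, /ʒ/, /x/ stranded (only a nasal (/m/, /n/, or /ŋ/) is licensed in coda position; onsets are limited to one consonant).
Epenthesis after each stranded consonant: /p/ → /pɛ/, /ʔ/ → /ʔʊ/, /ʒ/ → /ʒʊ/, /x/ → /xʊ/.

pɛʔɛʔʊpʊʒʊxʊθʊ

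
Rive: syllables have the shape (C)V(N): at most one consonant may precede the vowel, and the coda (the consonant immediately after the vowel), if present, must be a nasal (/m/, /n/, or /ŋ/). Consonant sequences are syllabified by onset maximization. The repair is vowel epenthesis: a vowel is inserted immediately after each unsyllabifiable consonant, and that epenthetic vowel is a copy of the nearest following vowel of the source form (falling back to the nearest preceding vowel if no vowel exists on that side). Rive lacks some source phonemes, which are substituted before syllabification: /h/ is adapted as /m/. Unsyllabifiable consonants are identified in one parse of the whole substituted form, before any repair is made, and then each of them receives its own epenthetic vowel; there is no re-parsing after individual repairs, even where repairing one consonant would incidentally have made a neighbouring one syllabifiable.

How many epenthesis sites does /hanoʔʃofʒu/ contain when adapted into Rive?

After substitution the input is /manoʔʃofʒu/.
The unsyllabifiable consonants are /ʔ/, /f/; each receives one epenthetic vowel.

2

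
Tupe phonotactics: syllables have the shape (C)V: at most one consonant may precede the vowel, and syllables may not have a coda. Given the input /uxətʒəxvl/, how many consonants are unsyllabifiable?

Under (C)V, the unsyllabifiable consonants are /t/, /x/, /v/, /l/ (no codas are permitted; onsets are limited to one consonant).

4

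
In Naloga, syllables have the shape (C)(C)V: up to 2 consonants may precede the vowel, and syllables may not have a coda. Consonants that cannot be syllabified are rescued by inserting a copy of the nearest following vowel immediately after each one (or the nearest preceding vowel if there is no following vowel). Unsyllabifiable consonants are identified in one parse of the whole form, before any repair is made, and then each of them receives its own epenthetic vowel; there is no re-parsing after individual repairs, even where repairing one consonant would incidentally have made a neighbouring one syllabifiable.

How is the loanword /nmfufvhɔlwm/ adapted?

numfufɔvhɔlɔwɔmɔ

Under (C)(C)V, the unsyllabifiable consonants are /n/, /f/, /l/, /w/, /m/ (no codas are permitted; onsets may contain at most 2 consonants).
Epenthesis after each stranded consonant: /n/ → /nu/, /f/ → /fɔ/, /l/ → /lɔ/, /w/ → /wɔ/, /m/ → /mɔ/.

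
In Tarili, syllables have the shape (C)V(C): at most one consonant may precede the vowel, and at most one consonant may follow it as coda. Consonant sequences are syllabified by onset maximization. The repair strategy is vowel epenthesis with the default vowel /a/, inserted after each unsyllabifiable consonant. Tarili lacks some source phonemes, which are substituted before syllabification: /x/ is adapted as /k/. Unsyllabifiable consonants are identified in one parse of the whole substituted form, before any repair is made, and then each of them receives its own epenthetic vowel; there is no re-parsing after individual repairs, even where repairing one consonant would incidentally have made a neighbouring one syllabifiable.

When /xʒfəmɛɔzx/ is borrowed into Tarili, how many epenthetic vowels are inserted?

3

After substitution the input is /kʒfəmɛɔzk/.
The unsyllabifiable consonants are /k/, /ʒ/, /k/; each receives one epenthetic vowel.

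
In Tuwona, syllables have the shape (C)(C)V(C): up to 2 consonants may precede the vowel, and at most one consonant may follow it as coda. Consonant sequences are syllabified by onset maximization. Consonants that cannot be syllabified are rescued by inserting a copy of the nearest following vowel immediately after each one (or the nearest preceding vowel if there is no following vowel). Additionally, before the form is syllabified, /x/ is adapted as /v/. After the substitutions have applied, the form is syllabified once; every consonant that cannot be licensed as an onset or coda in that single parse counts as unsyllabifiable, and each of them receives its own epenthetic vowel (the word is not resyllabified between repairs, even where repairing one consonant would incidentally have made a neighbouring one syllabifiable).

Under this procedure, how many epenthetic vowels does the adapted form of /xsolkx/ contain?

After substitution the input is /vsolkv/.
The unsyllabifiable consonants are /k/, /v/; each receives one epenthetic vowel.

2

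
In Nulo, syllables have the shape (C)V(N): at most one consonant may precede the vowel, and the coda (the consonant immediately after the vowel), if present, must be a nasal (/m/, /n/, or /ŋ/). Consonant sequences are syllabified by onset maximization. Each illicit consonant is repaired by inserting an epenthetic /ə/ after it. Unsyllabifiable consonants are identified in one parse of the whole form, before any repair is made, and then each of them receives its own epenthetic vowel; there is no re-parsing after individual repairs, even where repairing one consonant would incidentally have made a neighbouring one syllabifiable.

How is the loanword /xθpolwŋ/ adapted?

Under (C)V(N), the unsyllabifiable consonants are /x/, /θ/, /l/, /w/, /ŋ/ (only a nasal (/m/, /n/, or /ŋ/) is licensed in coda position; onsets are limited to one consonant).
Epenthesis after each stranded consonant: /x/ → /xə/, /θ/ → /θə/, /l/ → /lə/, /w/ → /wə/, /ŋ/ → /ŋə/.

xəθəpoləwəŋə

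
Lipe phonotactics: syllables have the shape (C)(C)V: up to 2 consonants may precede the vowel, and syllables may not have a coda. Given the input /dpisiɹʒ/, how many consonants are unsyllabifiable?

2

The consonants /ɹ/, /ʒ/ cannot be parsed into a legal (C)(C)V syllable (no codas are permitted; onsets may contain at most 2 consonants).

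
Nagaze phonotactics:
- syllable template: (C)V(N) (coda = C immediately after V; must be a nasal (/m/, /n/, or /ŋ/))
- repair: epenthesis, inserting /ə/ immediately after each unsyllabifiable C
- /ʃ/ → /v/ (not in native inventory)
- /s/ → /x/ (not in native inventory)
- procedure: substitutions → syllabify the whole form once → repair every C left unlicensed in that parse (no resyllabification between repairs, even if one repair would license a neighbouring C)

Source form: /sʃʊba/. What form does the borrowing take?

Substitution: /s/ → /x/, /ʃ/ → /v/, giving /xvʊba/.
Syllabifying with onset maximization leaves /x/ stranded (only a nasal (/m/, /n/, or /ŋ/) is licensed in coda position; onsets are limited to one consonant).
Epenthesis after each stranded consonant: /x/ → /xə/.

xəvʊba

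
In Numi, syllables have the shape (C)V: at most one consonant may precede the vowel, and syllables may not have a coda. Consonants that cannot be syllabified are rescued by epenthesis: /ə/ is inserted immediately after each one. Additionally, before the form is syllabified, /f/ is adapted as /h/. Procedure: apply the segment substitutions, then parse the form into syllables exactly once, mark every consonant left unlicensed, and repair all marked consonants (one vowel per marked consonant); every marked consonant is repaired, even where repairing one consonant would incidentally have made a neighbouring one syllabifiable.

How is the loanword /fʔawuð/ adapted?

həʔawuðə

Substitution: /f/ → /h/, giving /hʔawuð/.
Syllabifying with onset maximization leaves /h/, /ð/ stranded (no codas are permitted; onsets are limited to one consonant).
Each unlicensed consonant becomes the onset of a new syllable: /h/ → /hə/, /ð/ → /ðə/.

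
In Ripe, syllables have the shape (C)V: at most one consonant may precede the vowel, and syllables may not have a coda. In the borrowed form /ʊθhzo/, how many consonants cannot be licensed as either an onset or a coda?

2

Under (C)V, the unsyllabifiable consonants are /θ/, /h/ (no codas are permitted; onsets are limited to one consonant).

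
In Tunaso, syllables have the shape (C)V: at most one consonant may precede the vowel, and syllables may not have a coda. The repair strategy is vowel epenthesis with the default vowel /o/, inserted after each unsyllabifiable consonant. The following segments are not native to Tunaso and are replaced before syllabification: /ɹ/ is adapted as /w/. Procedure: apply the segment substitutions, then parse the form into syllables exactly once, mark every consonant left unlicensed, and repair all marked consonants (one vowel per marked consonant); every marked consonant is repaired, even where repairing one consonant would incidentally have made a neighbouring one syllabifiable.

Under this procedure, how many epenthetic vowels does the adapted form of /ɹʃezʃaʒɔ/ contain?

After substitution the input is /wʃezʃaʒɔ/.
The unsyllabifiable consonants are /w/, /z/; each receives one epenthetic vowel.

2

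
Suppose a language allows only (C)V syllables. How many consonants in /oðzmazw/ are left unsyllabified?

Under (C)V, the unsyllabifiable consonants are /ð/, /z/, /z/, /w/ (no codas are permitted; onsets are limited to one consonant).

4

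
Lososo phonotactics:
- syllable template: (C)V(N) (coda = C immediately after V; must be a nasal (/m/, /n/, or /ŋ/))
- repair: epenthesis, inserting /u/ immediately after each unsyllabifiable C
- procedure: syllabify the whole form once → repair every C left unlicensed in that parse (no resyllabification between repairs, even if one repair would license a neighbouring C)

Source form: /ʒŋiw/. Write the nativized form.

The consonants /ʒ/, /w/ cannot be parsed into a legal (C)V(N) syllable (only a nasal (/m/, /n/, or /ŋ/) is licensed in coda position; onsets are limited to one consonant).
Inserting the epenthetic vowel yields /ʒ/ → /ʒu/, /w/ → /wu/.

ʒuŋiwu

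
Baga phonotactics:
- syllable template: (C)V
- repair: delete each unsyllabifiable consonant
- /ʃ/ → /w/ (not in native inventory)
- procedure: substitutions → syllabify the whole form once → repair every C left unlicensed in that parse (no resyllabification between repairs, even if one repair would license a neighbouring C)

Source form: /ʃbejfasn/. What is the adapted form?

befa

Substitution: /ʃ/ → /w/, giving /wbejfasn/.
Under (C)V, the unsyllabifiable consonants are /w/, /j/, /s/, /n/ (no codas are permitted; onsets are limited to one consonant).
Deletion applies to /w/, /j/, /s/, /n/.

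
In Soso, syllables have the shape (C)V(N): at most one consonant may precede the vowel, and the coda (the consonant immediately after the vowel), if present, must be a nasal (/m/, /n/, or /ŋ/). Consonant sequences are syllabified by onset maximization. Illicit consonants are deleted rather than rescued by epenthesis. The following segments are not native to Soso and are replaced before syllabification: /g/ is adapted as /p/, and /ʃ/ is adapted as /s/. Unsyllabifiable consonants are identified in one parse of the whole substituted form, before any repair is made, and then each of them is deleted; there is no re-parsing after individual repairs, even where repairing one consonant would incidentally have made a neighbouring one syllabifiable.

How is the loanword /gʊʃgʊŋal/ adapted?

pʊpʊŋa

Substitution: /g/ → /p/, /ʃ/ → /s/, giving /pʊspʊŋal/.
Under (C)V(N), the unsyllabifiable consonants are /s/, /l/ (only a nasal (/m/, /n/, or /ŋ/) is licensed in coda position; onsets are limited to one consonant).
Deletion applies to /s/, /l/.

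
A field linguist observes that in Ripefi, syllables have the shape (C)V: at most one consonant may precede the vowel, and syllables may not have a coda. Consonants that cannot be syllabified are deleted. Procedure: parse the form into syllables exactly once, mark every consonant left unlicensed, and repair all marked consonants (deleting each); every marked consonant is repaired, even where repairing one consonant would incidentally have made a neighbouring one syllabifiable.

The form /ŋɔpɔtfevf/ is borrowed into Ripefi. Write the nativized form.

The consonants /t/, /v/, /f/ cannot be parsed into a legal (C)V syllable (no codas are permitted; onsets are limited to one consonant).
Deleting the stranded consonants removes /t/, /v/, /f/.

ŋɔpɔfe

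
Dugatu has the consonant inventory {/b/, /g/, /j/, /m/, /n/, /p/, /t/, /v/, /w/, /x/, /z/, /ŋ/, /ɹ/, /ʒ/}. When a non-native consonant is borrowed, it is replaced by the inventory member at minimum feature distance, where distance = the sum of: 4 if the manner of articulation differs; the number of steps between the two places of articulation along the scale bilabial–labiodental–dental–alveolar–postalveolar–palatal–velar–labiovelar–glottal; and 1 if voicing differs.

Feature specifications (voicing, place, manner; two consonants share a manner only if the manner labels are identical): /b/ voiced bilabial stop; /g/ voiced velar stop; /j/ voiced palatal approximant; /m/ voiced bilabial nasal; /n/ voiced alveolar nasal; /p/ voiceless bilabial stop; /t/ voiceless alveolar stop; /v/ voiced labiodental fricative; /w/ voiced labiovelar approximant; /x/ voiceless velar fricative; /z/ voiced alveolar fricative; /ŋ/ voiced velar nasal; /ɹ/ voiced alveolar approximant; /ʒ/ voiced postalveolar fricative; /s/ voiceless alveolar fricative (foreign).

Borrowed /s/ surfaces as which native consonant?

z

/z/ is closest: same manner (fricative), place distance 0 (alveolar→alveolar), voicing differs (+1); total 1. Next closest is /ʒ/ at distance 2.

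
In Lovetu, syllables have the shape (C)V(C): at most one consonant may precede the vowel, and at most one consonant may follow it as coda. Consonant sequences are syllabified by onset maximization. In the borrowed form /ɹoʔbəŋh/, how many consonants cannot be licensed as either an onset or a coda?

The consonants /h/ cannot be parsed into a legal (C)V(C) syllable (at most one coda consonant is licensed; onsets are limited to one consonant).

1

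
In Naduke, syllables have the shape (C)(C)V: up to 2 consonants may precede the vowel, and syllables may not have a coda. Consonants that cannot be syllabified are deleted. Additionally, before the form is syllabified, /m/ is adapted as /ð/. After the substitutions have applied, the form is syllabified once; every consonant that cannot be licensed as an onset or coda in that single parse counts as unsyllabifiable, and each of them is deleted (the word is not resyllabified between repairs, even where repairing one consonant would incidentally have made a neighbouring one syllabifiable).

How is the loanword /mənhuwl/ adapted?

Substitution: /m/ → /ð/, giving /ðənhuwl/.
Syllabifying with onset maximization leaves /w/, /l/ stranded (no codas are permitted; onsets may contain at most 2 consonants).
Deletion applies to /w/, /l/.

ðənhu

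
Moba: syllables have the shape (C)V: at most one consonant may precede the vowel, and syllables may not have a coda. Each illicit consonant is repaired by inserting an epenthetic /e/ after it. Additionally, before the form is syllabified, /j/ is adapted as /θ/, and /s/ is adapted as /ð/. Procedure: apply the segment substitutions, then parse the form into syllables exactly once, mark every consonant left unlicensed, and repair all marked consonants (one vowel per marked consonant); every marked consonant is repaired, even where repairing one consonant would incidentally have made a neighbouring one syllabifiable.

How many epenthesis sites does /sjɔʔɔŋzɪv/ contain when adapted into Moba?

3

After substitution the input is /ðθɔʔɔŋzɪv/.
The unsyllabifiable consonants are /ð/, /ŋ/, /v/; each receives one epenthetic vowel.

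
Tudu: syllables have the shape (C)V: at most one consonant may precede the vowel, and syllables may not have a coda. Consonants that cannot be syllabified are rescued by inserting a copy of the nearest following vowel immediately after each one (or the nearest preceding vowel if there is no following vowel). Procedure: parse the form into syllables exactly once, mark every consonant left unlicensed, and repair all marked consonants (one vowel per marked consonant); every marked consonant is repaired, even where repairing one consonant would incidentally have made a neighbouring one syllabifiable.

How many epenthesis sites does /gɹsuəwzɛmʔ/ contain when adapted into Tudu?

The unsyllabifiable consonants are /g/, /ɹ/, /w/, /m/, /ʔ/; each receives one epenthetic vowel.

5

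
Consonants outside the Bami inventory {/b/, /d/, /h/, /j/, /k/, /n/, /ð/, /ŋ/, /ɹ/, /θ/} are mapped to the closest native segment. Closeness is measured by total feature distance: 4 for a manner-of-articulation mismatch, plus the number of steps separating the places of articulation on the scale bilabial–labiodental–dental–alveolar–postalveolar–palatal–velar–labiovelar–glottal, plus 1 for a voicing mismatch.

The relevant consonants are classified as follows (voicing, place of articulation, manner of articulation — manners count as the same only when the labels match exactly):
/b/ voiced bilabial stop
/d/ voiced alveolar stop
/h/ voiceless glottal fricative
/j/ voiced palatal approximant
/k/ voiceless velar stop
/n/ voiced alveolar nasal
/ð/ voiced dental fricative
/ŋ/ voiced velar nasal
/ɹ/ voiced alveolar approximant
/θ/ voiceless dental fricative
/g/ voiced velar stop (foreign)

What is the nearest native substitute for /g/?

/k/ is closest: same manner (stop), place distance 0 (velar→velar), voicing differs (+1); total 1. Next closest is /d/ at distance 3.

k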